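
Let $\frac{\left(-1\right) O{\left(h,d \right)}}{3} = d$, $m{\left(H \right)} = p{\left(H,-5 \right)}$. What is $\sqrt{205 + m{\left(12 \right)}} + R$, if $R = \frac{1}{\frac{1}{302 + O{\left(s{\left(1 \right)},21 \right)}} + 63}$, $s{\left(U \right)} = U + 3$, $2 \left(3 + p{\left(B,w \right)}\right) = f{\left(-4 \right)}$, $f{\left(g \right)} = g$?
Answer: $\frac{239}{15058} + 10 \sqrt{2} \approx 14.158$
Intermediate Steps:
$p{\left(B,w \right)} = -5$ ($p{\left(B,w \right)} = -3 + \frac{1}{2} \left(-4\right) = -3 - 2 = -5$)
$m{\left(H \right)} = -5$
$s{\left(U \right)} = 3 + U$
$O{\left(h,d \right)} = - 3 d$
$R = \frac{239}{15058}$ ($R = \frac{1}{\frac{1}{302 - 63} + 63} = \frac{1}{\frac{1}{239} + 63} = \frac{1}{\frac{15058}{239}} = \frac{239}{15058} \approx 0.015872$)
$\sqrt{205 + m{\left(12 \right)}} + R = \sqrt{205 - 5} + \frac{239}{15058} = \sqrt{200} + \frac{239}{15058} = 10 \sqrt{2} + \frac{239}{15058} = \frac{239}{15058} + 10 \sqrt{2}$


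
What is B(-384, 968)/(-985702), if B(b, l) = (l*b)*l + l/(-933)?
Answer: 167854731748/459829983 ≈ 365.04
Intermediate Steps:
B(b, l) = -l/933 + b*l² (B(b, l) = (b*l)*l + l*(-1/933) = b*l² - l/933 = -l/933 + b*l²)
B(-384, 968)/(-985702) = (968*(-1/933 - 384*968))/(-985702) = (968*(-1/933 - 371712))*(-1/985702) = (968*(-346807297/933))*(-1/985702) = -335709463496/933*(-1/985702) = 167854731748/459829983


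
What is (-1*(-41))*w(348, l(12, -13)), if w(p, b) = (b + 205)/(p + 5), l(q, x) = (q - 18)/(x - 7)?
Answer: 84173/3530 ≈ 23.845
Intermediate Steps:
l(q, x) = (-18 + q)/(-7 + x)
w(p, b) = (205 + b)/(5 + p)
(-1*(-41))*w(348, l(12, -13)) = (-1*(-41))*((205 + (-18 + 12)/(-7 - 13))/(5 + 348)) = 41*((205 - 6/(-20))/353) = 41*((205 - 1/20*(-6))/353) = 41*((205 + 3/10)/353) = 41*((1/353)*(2053/10)) = 41*(2053/3530) = 84173/3530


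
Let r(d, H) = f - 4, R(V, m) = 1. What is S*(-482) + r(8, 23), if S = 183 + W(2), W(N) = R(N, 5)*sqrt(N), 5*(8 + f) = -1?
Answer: -441091/5 - 482*sqrt(2) ≈ -88900.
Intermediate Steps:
f = -41/5 (f = -8 + (1/5)*(-1) = -8 - 1/5 = -41/5 ≈ -8.2000)
r(d, H) = -61/5 (r(d, H) = -41/5 - 4 = -61/5)
W(N) = sqrt(N) (W(N) = 1*sqrt(N) = sqrt(N))
S = 183 + sqrt(2) ≈ 184.41
S*(-482) + r(8, 23) = (183 + sqrt(2))*(-482) - 61/5 = (-88206 - 482*sqrt(2)) - 61/5 = -441091/5 - 482*sqrt(2)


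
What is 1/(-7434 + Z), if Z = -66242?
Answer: -1/73676 ≈ -1.3573e-5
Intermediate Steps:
1/(-7434 + Z) = 1/(-7434 - 66242) = 1/(-73676) = -1/73676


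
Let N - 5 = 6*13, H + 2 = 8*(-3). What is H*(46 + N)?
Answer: -3354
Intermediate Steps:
H = -26 (H = -2 + 8*(-3) = -2 - 24 = -26)
N = 83 (N = 5 + 6*13 = 5 + 78 = 83)
H*(46 + N) = -26*(46 + 83) = -26*129 = -3354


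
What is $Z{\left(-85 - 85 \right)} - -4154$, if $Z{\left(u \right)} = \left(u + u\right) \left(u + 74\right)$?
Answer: $36794$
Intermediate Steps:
$Z{\left(u \right)} = 2 u \left(74 + u\right)$
$Z{\left(-85 - 85 \right)} - -4154 = 2 \left(-85 - 85\right) \left(74 - 170\right) - -4154 = 2 \left(-85 - 85\right) \left(74 - 170\right) + 4154 = 2 \left(-170\right) \left(74 - 170\right) + 4154 = 2 \left(-170\right) \left(-96\right) + 4154 = 32640 + 4154 = 36794$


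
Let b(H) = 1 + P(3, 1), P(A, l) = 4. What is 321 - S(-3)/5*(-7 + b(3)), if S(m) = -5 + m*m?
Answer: 1613/5 ≈ 322.60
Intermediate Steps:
b(H) = 5 (b(H) = 1 + 4 = 5)
S(m) = -5 + m²
321 - S(-3)/5*(-7 + b(3)) = 321 - (-5 + (-3)²)/5*(-7 + 5) = 321 - (-5 + 9)*(⅕)*(-2) = 321 - 4*(⅕)*(-2) = 321 - 4*(-2)/5 = 321 - 1*(-8/5) = 321 + 8/5 = 1613/5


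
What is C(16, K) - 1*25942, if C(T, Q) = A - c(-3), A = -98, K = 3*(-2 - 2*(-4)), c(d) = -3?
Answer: -26037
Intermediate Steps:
K = 18 (K = 3*(-2 + 8) = 3*6 = 18)
C(T, Q) = -95 (C(T, Q) = -98 - 1*(-3) = -98 + 3 = -95)
C(16, K) - 1*25942 = -95 - 1*25942 = -95 - 25942 = -26037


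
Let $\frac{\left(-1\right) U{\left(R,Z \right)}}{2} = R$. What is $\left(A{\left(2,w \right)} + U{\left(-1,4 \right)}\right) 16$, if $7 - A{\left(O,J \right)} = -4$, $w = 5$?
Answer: $208$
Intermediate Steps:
$U{\left(R,Z \right)} = - 2 R$
$A{\left(O,J \right)} = 11$ ($A{\left(O,J \right)} = 7 - -4 = 7 + 4 = 11$)
$\left(A{\left(2,w \right)} + U{\left(-1,4 \right)}\right) 16 = \left(11 - -2\right) 16 = \left(11 + 2\right) 16 = 13 \cdot 16 = 208$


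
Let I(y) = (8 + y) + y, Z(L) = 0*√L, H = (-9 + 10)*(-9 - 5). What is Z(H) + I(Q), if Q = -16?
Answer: -24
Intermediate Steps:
H = -14 (H = 1*(-14) = -14)
Z(L) = 0
I(y) = 8 + 2*y
Z(H) + I(Q) = 0 + (8 + 2*(-16)) = 0 + (8 - 32) = 0 - 24 = -24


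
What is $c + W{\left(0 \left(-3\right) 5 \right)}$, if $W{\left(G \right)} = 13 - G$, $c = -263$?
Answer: $-250$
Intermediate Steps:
$c + W{\left(0 \left(-3\right) 5 \right)} = -263 + \left(13 - 0 \left(-3\right) 5\right) = -263 + \left(13 - 0 \cdot 5\right) = -263 + \left(13 - 0\right) = -263 + \left(13 + 0\right) = -263 + 13 = -250$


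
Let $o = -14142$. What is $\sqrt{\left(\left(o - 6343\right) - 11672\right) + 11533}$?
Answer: $4 i \sqrt{1289} \approx 143.61 i$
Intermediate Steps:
$\sqrt{\left(\left(o - 6343\right) - 11672\right) + 11533} = \sqrt{\left(\left(-14142 - 6343\right) - 11672\right) + 11533} = \sqrt{\left(-20485 - 11672\right) + 11533} = \sqrt{-32157 + 11533} = \sqrt{-20624} = 4 i \sqrt{1289}$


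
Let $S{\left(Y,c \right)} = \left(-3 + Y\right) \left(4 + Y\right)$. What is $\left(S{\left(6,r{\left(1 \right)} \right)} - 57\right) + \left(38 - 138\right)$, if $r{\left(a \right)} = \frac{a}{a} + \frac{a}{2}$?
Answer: $-127$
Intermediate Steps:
$r{\left(a \right)} = 1 + \frac{a}{2}$ ($r{\left(a \right)} = 1 + a \frac{1}{2} = 1 + \frac{a}{2}$)
$\left(S{\left(6,r{\left(1 \right)} \right)} - 57\right) + \left(38 - 138\right) = \left(\left(-12 + 6 + 6^{2}\right) - 57\right) + \left(38 - 138\right) = \left(\left(-12 + 6 + 36\right) - 57\right) + \left(38 - 138\right) = \left(30 - 57\right) - 100 = -27 - 100 = -127$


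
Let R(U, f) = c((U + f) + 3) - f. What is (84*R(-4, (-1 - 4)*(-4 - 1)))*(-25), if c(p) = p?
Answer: 2100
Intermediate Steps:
R(U, f) = 3 + U (R(U, f) = ((U + f) + 3) - f = (3 + U + f) - f = 3 + U)
(84*R(-4, (-1 - 4)*(-4 - 1)))*(-25) = (84*(3 - 4))*(-25) = (84*(-1))*(-25) = -84*(-25) = 2100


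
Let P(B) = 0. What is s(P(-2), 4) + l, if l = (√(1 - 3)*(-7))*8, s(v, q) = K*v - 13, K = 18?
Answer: -13 - 56*I*√2 ≈ -13.0 - 79.196*I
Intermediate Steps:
s(v, q) = -13 + 18*v (s(v, q) = 18*v - 13 = -13 + 18*v)
l = -56*I*√2 (l = (√(-2)*(-7))*8 = ((I*√2)*(-7))*8 = -7*I*√2*8 = -56*I*√2 ≈ -79.196*I)
s(P(-2), 4) + l = (-13 + 18*0) - 56*I*√2 = (-13 + 0) - 56*I*√2 = -13 - 56*I*√2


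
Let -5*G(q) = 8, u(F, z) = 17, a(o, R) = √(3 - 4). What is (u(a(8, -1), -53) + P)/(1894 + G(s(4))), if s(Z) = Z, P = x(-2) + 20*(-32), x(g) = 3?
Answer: -1550/4731 ≈ -0.32763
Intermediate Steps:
a(o, R) = I (a(o, R) = √(-1) = I)
P = -637 (P = 3 + 20*(-32) = 3 - 640 = -637)
G(q) = -8/5 (G(q) = -⅕*8 = -8/5)
(u(a(8, -1), -53) + P)/(1894 + G(s(4))) = (17 - 637)/(1894 - 8/5) = -620/9462/5 = -620*5/9462 = -1550/4731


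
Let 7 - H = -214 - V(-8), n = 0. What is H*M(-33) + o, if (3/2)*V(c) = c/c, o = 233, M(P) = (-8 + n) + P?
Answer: -26566/3 ≈ -8855.3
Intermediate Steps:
M(P) = -8 + P (M(P) = (-8 + 0) + P = -8 + P)
V(c) = 2/3 (V(c) = 2*(c/c)/3 = (2/3)*1 = 2/3)
H = 665/3 (H = 7 - (-214 - 1*2/3) = 7 - (-214 - 2/3) = 7 - 1*(-644/3) = 7 + 644/3 = 665/3 ≈ 221.67)
H*M(-33) + o = 665*(-8 - 33)/3 + 233 = (665/3)*(-41) + 233 = -27265/3 + 233 = -26566/3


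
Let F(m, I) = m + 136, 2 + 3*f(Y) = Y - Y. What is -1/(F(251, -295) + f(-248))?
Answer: -3/1159 ≈ -0.0025884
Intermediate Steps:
f(Y) = -2/3 (f(Y) = -2/3 + (Y - Y)/3 = -2/3 + (1/3)*0 = -2/3 + 0 = -2/3)
F(m, I) = 136 + m
-1/(F(251, -295) + f(-248)) = -1/((136 + 251) - 2/3) = -1/(387 - 2/3) = -1/1159/3 = -1*3/1159 = -3/1159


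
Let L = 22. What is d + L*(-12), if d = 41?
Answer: -223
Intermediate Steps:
d + L*(-12) = 41 + 22*(-12) = 41 - 264 = -223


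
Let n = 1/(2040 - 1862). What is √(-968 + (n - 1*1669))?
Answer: I*√83550530/178 ≈ 51.352*I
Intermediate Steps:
n = 1/178 ≈ 0.0056180
√(-968 + (n - 1*1669)) = √(-968 + (1/178 - 1*1669)) = √(-968 + (1/178 - 1669)) = √(-968 - 297081/178) = √(-469385/178) = I*√83550530/178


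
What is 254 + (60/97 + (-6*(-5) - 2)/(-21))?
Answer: 73706/291 ≈ 253.29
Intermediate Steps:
254 + (60/97 + (-6*(-5) - 2)/(-21)) = 254 + (60*(1/97) + (30 - 2)*(-1/21)) = 254 + (60/97 + 28*(-1/21)) = 254 + (60/97 - 4/3) = 254 - 208/291 = 73706/291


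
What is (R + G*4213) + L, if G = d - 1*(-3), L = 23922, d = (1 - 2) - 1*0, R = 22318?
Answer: 54666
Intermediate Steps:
d = -1 (d = -1 + 0 = -1)
G = 2 (G = -1 - 1*(-3) = -1 + 3 = 2)
(R + G*4213) + L = (22318 + 2*4213) + 23922 = (22318 + 8426) + 23922 = 30744 + 23922 = 54666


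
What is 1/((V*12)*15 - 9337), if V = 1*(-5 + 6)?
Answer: -1/9157 ≈ -0.00010921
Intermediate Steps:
V = 1 (V = 1*1 = 1)
1/((V*12)*15 - 9337) = 1/((1*12)*15 - 9337) = 1/(12*15 - 9337) = 1/(180 - 9337) = 1/(-9157) = -1/9157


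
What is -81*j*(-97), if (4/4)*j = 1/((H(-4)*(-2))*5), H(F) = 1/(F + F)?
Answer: 31428/5 ≈ 6285.6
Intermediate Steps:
H(F) = 1/(2*F)
j = 4/5 (j = 1/((((1/2)/(-4))*(-2))*5) = 1/((((1/2)*(-1/4))*(-2))*5) = 1/(-1/8*(-2)*5) = 1/((1/4)*5) = 1/(5/4) = 4/5 ≈ 0.80000)
-81*j*(-97) = -81*4/5*(-97) = -324/5*(-97) = 31428/5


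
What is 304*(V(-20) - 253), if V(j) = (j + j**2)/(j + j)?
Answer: -79800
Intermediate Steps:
V(j) = (j + j**2)/(2*j) (V(j) = (j + j**2)/((2*j)) = (j + j**2)*(1/(2*j)) = (j + j**2)/(2*j))
304*(V(-20) - 253) = 304*((1/2 + (1/2)*(-20)) - 253) = 304*((1/2 - 10) - 253) = 304*(-19/2 - 253) = 304*(-525/2) = -79800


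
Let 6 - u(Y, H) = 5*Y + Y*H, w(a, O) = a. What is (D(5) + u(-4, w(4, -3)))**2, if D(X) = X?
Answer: 2209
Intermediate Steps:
u(Y, H) = 6 - 5*Y - H*Y (u(Y, H) = 6 - (5*Y + Y*H) = 6 - (5*Y + H*Y) = 6 + (-5*Y - H*Y) = 6 - 5*Y - H*Y)
(D(5) + u(-4, w(4, -3)))**2 = (5 + (6 - 5*(-4) - 1*4*(-4)))**2 = (5 + (6 + 20 + 16))**2 = (5 + 42)**2 = 47**2 = 2209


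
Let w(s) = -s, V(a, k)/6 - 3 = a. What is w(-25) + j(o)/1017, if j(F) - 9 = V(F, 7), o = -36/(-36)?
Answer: 8486/339 ≈ 25.032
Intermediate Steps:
V(a, k) = 18 + 6*a
o = 1 (o = -36*(-1/36) = 1)
j(F) = 27 + 6*F (j(F) = 9 + (18 + 6*F) = 27 + 6*F)
w(-25) + j(o)/1017 = -1*(-25) + (27 + 6*1)/1017 = 25 + (27 + 6)/1017 = 25 + (1/1017)*33 = 25 + 11/339 = 8486/339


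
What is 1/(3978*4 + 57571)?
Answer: 1/73483 ≈ 1.3609e-5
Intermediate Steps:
1/(3978*4 + 57571) = 1/(15912 + 57571) = 1/73483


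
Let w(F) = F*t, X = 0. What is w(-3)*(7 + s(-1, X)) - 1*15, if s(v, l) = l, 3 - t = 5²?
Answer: 447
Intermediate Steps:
t = -22 (t = 3 - 1*5² = 3 - 1*25 = 3 - 25 = -22)
w(F) = -22*F (w(F) = F*(-22) = -22*F)
w(-3)*(7 + s(-1, X)) - 1*15 = (-22*(-3))*(7 + 0) - 1*15 = 66*7 - 15 = 462 - 15 = 447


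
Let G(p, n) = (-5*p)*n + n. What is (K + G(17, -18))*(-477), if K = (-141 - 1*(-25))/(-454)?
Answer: -163745514/227 ≈ -7.2135e+5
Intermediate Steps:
G(p, n) = n - 5*n*p (G(p, n) = -5*n*p + n = n - 5*n*p)
K = 58/227 (K = (-141 + 25)*(-1/454) = -116*(-1/454) = 58/227 ≈ 0.25551)
(K + G(17, -18))*(-477) = (58/227 - 18*(1 - 5*17))*(-477) = (58/227 - 18*(1 - 85))*(-477) = (58/227 - 18*(-84))*(-477) = (58/227 + 1512)*(-477) = (343282/227)*(-477) = -163745514/227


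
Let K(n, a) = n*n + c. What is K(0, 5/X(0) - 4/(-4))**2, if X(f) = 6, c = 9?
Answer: 81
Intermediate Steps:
K(n, a) = 9 + n**2 (K(n, a) = n*n + 9 = n**2 + 9 = 9 + n**2)
K(0, 5/X(0) - 4/(-4))**2 = (9 + 0**2)**2 = (9 + 0)**2 = 9**2 = 81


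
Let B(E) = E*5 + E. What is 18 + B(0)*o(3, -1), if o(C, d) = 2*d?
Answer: 18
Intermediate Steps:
B(E) = 6*E (B(E) = 5*E + E = 6*E)
18 + B(0)*o(3, -1) = 18 + (6*0)*(2*(-1)) = 18 + 0*(-2) = 18 + 0 = 18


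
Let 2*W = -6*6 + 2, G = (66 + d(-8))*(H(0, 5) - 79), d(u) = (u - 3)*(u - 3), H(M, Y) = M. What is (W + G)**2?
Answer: 218744100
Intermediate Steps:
d(u) = (-3 + u)**2 (d(u) = (-3 + u)*(-3 + u) = (-3 + u)**2)
G = -14773 (G = (66 + (-3 - 8)**2)*(0 - 79) = (66 + (-11)**2)*(-79) = (66 + 121)*(-79) = 187*(-79) = -14773)
W = -17 (W = (-6*6 + 2)/2 = (-36 + 2)/2 = (1/2)*(-34) = -17)
(W + G)**2 = (-17 - 14773)**2 = (-14790)**2 = 218744100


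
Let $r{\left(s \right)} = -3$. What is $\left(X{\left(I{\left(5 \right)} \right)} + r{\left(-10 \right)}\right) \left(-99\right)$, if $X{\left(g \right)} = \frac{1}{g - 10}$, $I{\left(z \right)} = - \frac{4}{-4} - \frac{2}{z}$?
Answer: $\frac{14454}{47} \approx 307.53$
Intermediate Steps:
$I{\left(z \right)} = 1 - \frac{2}{z}$ ($I{\left(z \right)} = \left(-4\right) \left(- \frac{1}{4}\right) - \frac{2}{z} = 1 - \frac{2}{z}$)
$X{\left(g \right)} = \frac{1}{-10 + g}$
$\left(X{\left(I{\left(5 \right)} \right)} + r{\left(-10 \right)}\right) \left(-99\right) = \left(\frac{1}{-10 + \frac{-2 + 5}{5}} - 3\right) \left(-99\right) = \left(\frac{1}{-10 + \frac{1}{5} \cdot 3} - 3\right) \left(-99\right) = \left(\frac{1}{-10 + \frac{3}{5}} - 3\right) \left(-99\right) = \left(\frac{1}{- \frac{47}{5}} - 3\right) \left(-99\right) = \left(- \frac{5}{47} - 3\right) \left(-99\right) = \left(- \frac{146}{47}\right) \left(-99\right) = \frac{14454}{47}$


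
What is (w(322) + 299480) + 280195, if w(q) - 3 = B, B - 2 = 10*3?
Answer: 579710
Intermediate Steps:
B = 32 (B = 2 + 10*3 = 2 + 30 = 32)
w(q) = 35 (w(q) = 3 + 32 = 35)
(w(322) + 299480) + 280195 = (35 + 299480) + 280195 = 299515 + 280195 = 579710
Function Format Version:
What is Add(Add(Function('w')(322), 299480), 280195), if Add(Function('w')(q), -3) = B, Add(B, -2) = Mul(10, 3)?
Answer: 579710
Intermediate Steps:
B = 32 (B = Add(2, Mul(10, 3)) = Add(2, 30) = 32)
Function('w')(q) = 35 (Function('w')(q) = Add(3, 32) = 35)
Add(Add(Function('w')(322), 299480), 280195) = Add(Add(35, 299480), 280195) = Add(299515, 280195) = 579710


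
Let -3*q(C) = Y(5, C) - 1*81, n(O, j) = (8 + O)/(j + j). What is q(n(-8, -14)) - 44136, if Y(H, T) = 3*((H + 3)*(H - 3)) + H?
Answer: -132380/3 ≈ -44127.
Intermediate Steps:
Y(H, T) = H + 3*(-3 + H)*(3 + H) (Y(H, T) = 3*((3 + H)*(-3 + H)) + H = 3*((-3 + H)*(3 + H)) + H = 3*(-3 + H)*(3 + H) + H = H + 3*(-3 + H)*(3 + H))
n(O, j) = (8 + O)/(2*j) (n(O, j) = (8 + O)/((2*j)) = (8 + O)*(1/(2*j)) = (8 + O)/(2*j))
q(C) = 28/3 (q(C) = -((-27 + 5 + 3*5**2) - 1*81)/3 = -((-27 + 5 + 3*25) - 81)/3 = -((-27 + 5 + 75) - 81)/3 = -(53 - 81)/3 = -1/3*(-28) = 28/3)
q(n(-8, -14)) - 44136 = 28/3 - 44136 = -132380/3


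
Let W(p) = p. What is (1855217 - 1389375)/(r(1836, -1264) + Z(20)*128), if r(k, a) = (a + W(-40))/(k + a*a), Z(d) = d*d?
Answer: 93141148243/10237004637 ≈ 9.0985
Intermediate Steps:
Z(d) = d²
r(k, a) = (-40 + a)/(k + a²) (r(k, a) = (a - 40)/(k + a*a) = (-40 + a)/(k + a²))
(1855217 - 1389375)/(r(1836, -1264) + Z(20)*128) = (1855217 - 1389375)/((-40 - 1264)/(1836 + (-1264)²) + 20²*128) = 465842/(-1304/(1836 + 1597696) + 400*128) = 465842/(-1304/1599532 + 51200) = 465842/((1/1599532)*(-1304) + 51200) = 465842/(-326/399883 + 51200) = 465842/(20474009274/399883) = 465842*(399883/20474009274) = 93141148243/10237004637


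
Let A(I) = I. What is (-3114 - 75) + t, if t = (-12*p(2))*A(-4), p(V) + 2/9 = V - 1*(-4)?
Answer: -8735/3 ≈ -2911.7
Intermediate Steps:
p(V) = 34/9 + V (p(V) = -2/9 + (V - 1*(-4)) = -2/9 + (V + 4) = -2/9 + (4 + V) = 34/9 + V)
t = 832/3 (t = -12*(34/9 + 2)*(-4) = -12*52/9*(-4) = -208/3*(-4) = 832/3 ≈ 277.33)
(-3114 - 75) + t = (-3114 - 75) + 832/3 = -3189 + 832/3 = -8735/3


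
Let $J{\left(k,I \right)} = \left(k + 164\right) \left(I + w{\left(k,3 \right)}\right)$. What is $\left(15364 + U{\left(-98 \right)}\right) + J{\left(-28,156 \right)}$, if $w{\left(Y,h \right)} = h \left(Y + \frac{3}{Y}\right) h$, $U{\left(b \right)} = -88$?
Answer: $\frac{14622}{7} \approx 2088.9$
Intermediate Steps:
$w{\left(Y,h \right)} = h^{2} \left(Y + \frac{3}{Y}\right)$
$J{\left(k,I \right)} = \left(164 + k\right) \left(I + \frac{9 \left(3 + k^{2}\right)}{k}\right)$ ($J{\left(k,I \right)} = \left(k + 164\right) \left(I + \frac{3^{2} \left(3 + k^{2}\right)}{k}\right) = \left(164 + k\right) \left(I + \frac{1}{k} 9 \left(3 + k^{2}\right)\right) = \left(164 + k\right) \left(I + \frac{9 \left(3 + k^{2}\right)}{k}\right)$)
$\left(15364 + U{\left(-98 \right)}\right) + J{\left(-28,156 \right)} = \left(15364 - 88\right) + \left(27 + 9 \left(-28\right)^{2} + 164 \cdot 156 + 1476 \left(-28\right) + \frac{4428}{-28} + 156 \left(-28\right)\right) = 15276 + \left(27 + 9 \cdot 784 + 25584 - 41328 + 4428 \left(- \frac{1}{28}\right) - 4368\right) = 15276 + \left(27 + 7056 + 25584 - 41328 - \frac{1107}{7} - 4368\right) = 15276 - \frac{92310}{7} = \frac{14622}{7}$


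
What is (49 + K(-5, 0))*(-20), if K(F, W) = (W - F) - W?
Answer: -1080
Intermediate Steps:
K(F, W) = -F
(49 + K(-5, 0))*(-20) = (49 - 1*(-5))*(-20) = (49 + 5)*(-20) = 54*(-20) = -1080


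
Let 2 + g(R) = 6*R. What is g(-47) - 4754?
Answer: -5038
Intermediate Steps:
g(R) = -2 + 6*R
g(-47) - 4754 = (-2 + 6*(-47)) - 4754 = (-2 - 282) - 4754 = -284 - 4754 = -5038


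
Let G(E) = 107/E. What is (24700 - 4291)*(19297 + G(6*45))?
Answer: 35445650491/90 ≈ 3.9384e+8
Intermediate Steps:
(24700 - 4291)*(19297 + G(6*45)) = (24700 - 4291)*(19297 + 107/((6*45))) = 20409*(19297 + 107/270) = 20409*(5210297/270) = 35445650491/90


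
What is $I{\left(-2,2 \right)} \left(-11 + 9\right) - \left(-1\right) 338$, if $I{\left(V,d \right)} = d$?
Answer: $334$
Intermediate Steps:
$I{\left(-2,2 \right)} \left(-11 + 9\right) - \left(-1\right) 338 = 2 \left(-11 + 9\right) - \left(-1\right) 338 = 2 \left(-2\right) - -338 = -4 + 338 = 334$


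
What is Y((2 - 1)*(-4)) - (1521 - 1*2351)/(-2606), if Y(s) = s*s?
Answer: 20433/1303 ≈ 15.682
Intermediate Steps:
Y(s) = s²
Y((2 - 1)*(-4)) - (1521 - 1*2351)/(-2606) = ((2 - 1)*(-4))² - (1521 - 1*2351)/(-2606) = (1*(-4))² - (1521 - 2351)*(-1)/2606 = (-4)² - (-830)*(-1)/2606 = 16 - 1*415/1303 = 16 - 415/1303 = 20433/1303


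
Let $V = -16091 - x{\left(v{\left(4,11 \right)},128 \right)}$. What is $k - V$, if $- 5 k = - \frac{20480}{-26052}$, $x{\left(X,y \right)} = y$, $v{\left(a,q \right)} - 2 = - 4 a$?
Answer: $\frac{105633323}{6513} \approx 16219.0$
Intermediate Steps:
$v{\left(a,q \right)} = 2 - 4 a$
$V = -16219$ ($V = -16091 - 128 = -16219$)
$k = - \frac{1024}{6513}$ ($k = - \frac{\left(-20480\right) \frac{1}{-26052}}{5} = - \frac{\left(-20480\right) \left(- \frac{1}{26052}\right)}{5} = \left(- \frac{1}{5}\right) \frac{5120}{6513} = - \frac{1024}{6513} \approx -0.15722$)
$k - V = - \frac{1024}{6513} - -16219 = - \frac{1024}{6513} + 16219 = \frac{105633323}{6513}$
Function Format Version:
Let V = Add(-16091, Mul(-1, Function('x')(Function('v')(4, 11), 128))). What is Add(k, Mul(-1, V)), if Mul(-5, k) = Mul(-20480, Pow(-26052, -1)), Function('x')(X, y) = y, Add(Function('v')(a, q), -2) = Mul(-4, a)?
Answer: Rational(105633323, 6513) ≈ 16219.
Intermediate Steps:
Function('v')(a, q) = Add(2, Mul(-4, a))
V = -16219 (V = Add(-16091, Mul(-1, 128)) = Add(-16091, -128) = -16219)
k = Rational(-1024, 6513) (k = Mul(Rational(-1, 5), Mul(-20480, Pow(-26052, -1))) = Mul(Rational(-1, 5), Mul(-20480, Rational(-1, 26052))) = Mul(Rational(-1, 5), Rational(5120, 6513)) = Rational(-1024, 6513) ≈ -0.15722)
Add(k, Mul(-1, V)) = Add(Rational(-1024, 6513), Mul(-1, -16219)) = Add(Rational(-1024, 6513), 16219) = Rational(105633323, 6513)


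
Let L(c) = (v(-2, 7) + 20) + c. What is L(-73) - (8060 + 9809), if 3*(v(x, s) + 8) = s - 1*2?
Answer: -53785/3 ≈ -17928.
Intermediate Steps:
v(x, s) = -26/3 + s/3 (v(x, s) = -8 + (s - 1*2)/3 = -8 + (s - 2)/3 = -8 + (-2 + s)/3 = -8 + (-⅔ + s/3) = -26/3 + s/3)
L(c) = 41/3 + c (L(c) = ((-26/3 + (⅓)*7) + 20) + c = ((-26/3 + 7/3) + 20) + c = (-19/3 + 20) + c = 41/3 + c)
L(-73) - (8060 + 9809) = (41/3 - 73) - (8060 + 9809) = -178/3 - 1*17869 = -178/3 - 17869 = -53785/3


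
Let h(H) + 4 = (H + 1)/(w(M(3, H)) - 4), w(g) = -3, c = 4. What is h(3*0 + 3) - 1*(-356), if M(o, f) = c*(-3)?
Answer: 2460/7 ≈ 351.43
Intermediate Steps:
M(o, f) = -12 (M(o, f) = 4*(-3) = -12)
h(H) = -29/7 - H/7 (h(H) = -4 + (H + 1)/(-3 - 4) = -4 + (1 + H)/(-7) = -4 + (1 + H)*(-⅐) = -4 + (-⅐ - H/7) = -29/7 - H/7)
h(3*0 + 3) - 1*(-356) = (-29/7 - (3*0 + 3)/7) - 1*(-356) = (-29/7 - (0 + 3)/7) + 356 = (-29/7 - ⅐*3) + 356 = (-29/7 - 3/7) + 356 = -32/7 + 356 = 2460/7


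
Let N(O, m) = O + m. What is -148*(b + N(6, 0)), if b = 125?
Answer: -19388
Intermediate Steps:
-148*(b + N(6, 0)) = -148*(125 + (6 + 0)) = -148*(125 + 6) = -148*131 = -19388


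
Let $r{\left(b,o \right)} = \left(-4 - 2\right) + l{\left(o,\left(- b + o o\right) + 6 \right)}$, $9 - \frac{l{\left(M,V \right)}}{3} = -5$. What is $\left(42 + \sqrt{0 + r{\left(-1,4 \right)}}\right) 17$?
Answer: $816$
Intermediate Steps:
$l{\left(M,V \right)} = 42$ ($l{\left(M,V \right)} = 27 - -15 = 27 + 15 = 42$)
$r{\left(b,o \right)} = 36$ ($r{\left(b,o \right)} = \left(-4 - 2\right) + 42 = -6 + 42 = 36$)
$\left(42 + \sqrt{0 + r{\left(-1,4 \right)}}\right) 17 = \left(42 + \sqrt{0 + 36}\right) 17 = \left(42 + \sqrt{36}\right) 17 = \left(42 + 6\right) 17 = 48 \cdot 17 = 816$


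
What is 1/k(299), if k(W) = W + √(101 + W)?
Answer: 1/319 ≈ 0.0031348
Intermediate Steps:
1/k(299) = 1/(299 + √(101 + 299)) = 1/(299 + √400) = 1/(299 + 20) = 1/319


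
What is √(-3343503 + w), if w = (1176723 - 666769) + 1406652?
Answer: I*√1426897 ≈ 1194.5*I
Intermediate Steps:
w = 1916606 (w = 509954 + 1406652 = 1916606)
√(-3343503 + w) = √(-3343503 + 1916606) = √(-1426897) = I*√1426897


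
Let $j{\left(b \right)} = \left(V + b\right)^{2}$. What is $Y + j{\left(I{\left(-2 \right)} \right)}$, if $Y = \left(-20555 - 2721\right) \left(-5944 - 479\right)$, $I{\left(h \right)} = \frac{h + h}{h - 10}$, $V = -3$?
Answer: $\frac{1345515796}{9} \approx 1.495 \cdot 10^{8}$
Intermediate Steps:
$I{\left(h \right)} = \frac{2 h}{-10 + h}$
$j{\left(b \right)} = \left(-3 + b\right)^{2}$
$Y = 149501748$ ($Y = \left(-23276\right) \left(-6423\right) = 149501748$)
$Y + j{\left(I{\left(-2 \right)} \right)} = 149501748 + \left(-3 + 2 \left(-2\right) \frac{1}{-10 - 2}\right)^{2} = 149501748 + \left(-3 + 2 \left(-2\right) \frac{1}{-12}\right)^{2} = 149501748 + \left(-3 + 2 \left(-2\right) \left(- \frac{1}{12}\right)\right)^{2} = 149501748 + \left(-3 + \frac{1}{3}\right)^{2} = 149501748 + \left(- \frac{8}{3}\right)^{2} = 149501748 + \frac{64}{9} = \frac{1345515796}{9}$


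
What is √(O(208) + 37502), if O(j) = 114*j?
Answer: √61214 ≈ 247.41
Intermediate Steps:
√(O(208) + 37502) = √(114*208 + 37502) = √(23712 + 37502) = √61214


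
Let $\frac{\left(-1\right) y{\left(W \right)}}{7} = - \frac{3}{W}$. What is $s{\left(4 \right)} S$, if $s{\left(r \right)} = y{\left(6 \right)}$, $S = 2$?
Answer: $7$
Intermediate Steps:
$y{\left(W \right)} = \frac{21}{W}$ ($y{\left(W \right)} = - 7 \left(- \frac{3}{W}\right) = \frac{21}{W}$)
$s{\left(r \right)} = \frac{7}{2}$ ($s{\left(r \right)} = \frac{21}{6} = 21 \cdot \frac{1}{6} = \frac{7}{2}$)
$s{\left(4 \right)} S = \frac{7}{2} \cdot 2 = 7$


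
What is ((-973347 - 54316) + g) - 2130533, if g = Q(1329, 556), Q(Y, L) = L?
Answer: -3157640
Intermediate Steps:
g = 556
((-973347 - 54316) + g) - 2130533 = ((-973347 - 54316) + 556) - 2130533 = (-1027663 + 556) - 2130533 = -1027107 - 2130533 = -3157640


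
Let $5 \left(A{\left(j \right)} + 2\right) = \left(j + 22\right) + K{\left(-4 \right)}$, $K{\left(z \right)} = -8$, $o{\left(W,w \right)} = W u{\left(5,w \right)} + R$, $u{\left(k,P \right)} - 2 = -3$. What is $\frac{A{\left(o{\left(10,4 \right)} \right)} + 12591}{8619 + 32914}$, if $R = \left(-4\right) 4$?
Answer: $\frac{62933}{207665} \approx 0.30305$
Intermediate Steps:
$u{\left(k,P \right)} = -1$ ($u{\left(k,P \right)} = 2 - 3 = -1$)
$R = -16$
$o{\left(W,w \right)} = -16 - W$ ($o{\left(W,w \right)} = W \left(-1\right) - 16 = - W - 16 = -16 - W$)
$A{\left(j \right)} = \frac{4}{5} + \frac{j}{5}$ ($A{\left(j \right)} = -2 + \frac{\left(j + 22\right) - 8}{5} = -2 + \frac{\left(22 + j\right) - 8}{5} = -2 + \frac{14 + j}{5} = -2 + \left(\frac{14}{5} + \frac{j}{5}\right) = \frac{4}{5} + \frac{j}{5}$)
$\frac{A{\left(o{\left(10,4 \right)} \right)} + 12591}{8619 + 32914} = \frac{\left(\frac{4}{5} + \frac{-16 - 10}{5}\right) + 12591}{8619 + 32914} = \frac{\left(\frac{4}{5} + \frac{-16 - 10}{5}\right) + 12591}{41533} = \left(\left(\frac{4}{5} + \frac{1}{5} \left(-26\right)\right) + 12591\right) \frac{1}{41533} = \left(\left(\frac{4}{5} - \frac{26}{5}\right) + 12591\right) \frac{1}{41533} = \left(- \frac{22}{5} + 12591\right) \frac{1}{41533} = \frac{62933}{5} \cdot \frac{1}{41533} = \frac{62933}{207665}$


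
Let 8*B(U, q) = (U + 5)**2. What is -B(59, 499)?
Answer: -512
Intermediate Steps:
B(U, q) = (5 + U)**2/8 (B(U, q) = (U + 5)**2/8 = (5 + U)**2/8)
-B(59, 499) = -(5 + 59)**2/8 = -64**2/8 = -4096/8 = -1*512 = -512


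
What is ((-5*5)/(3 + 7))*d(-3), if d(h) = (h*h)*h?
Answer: 135/2 ≈ 67.500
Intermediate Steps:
d(h) = h³ (d(h) = h²*h = h³)
((-5*5)/(3 + 7))*d(-3) = ((-5*5)/(3 + 7))*(-3)³ = -25/10*(-27) = -25*⅒*(-27) = -5/2*(-27) = 135/2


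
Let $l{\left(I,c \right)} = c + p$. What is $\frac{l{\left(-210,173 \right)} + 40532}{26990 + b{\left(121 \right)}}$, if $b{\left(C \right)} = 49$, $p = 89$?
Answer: $\frac{13598}{9013} \approx 1.5087$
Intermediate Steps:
$l{\left(I,c \right)} = 89 + c$ ($l{\left(I,c \right)} = c + 89 = 89 + c$)
$\frac{l{\left(-210,173 \right)} + 40532}{26990 + b{\left(121 \right)}} = \frac{\left(89 + 173\right) + 40532}{26990 + 49} = \frac{262 + 40532}{27039} = 40794 \cdot \frac{1}{27039} = \frac{13598}{9013}$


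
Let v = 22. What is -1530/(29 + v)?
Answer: -30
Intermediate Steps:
-1530/(29 + v) = -1530/(29 + 22) = -1530/51 = -1530*1/51 = -30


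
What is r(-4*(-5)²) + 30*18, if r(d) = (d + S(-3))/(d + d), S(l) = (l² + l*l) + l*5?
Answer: 108097/200 ≈ 540.49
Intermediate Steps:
S(l) = 2*l² + 5*l (S(l) = (l² + l²) + 5*l = 2*l² + 5*l)
r(d) = (3 + d)/(2*d) (r(d) = (d - 3*(5 + 2*(-3)))/(d + d) = (d - 3*(5 - 6))/((2*d)) = (d - 3*(-1))*(1/(2*d)) = (d + 3)*(1/(2*d)) = (3 + d)*(1/(2*d)) = (3 + d)/(2*d))
r(-4*(-5)²) + 30*18 = (3 - 4*(-5)²)/(2*((-4*(-5)²))) + 30*18 = (3 - 4*25)/(2*((-4*25))) + 540 = (½)*(3 - 100)/(-100) + 540 = (½)*(-1/100)*(-97) + 540 = 97/200 + 540 = 108097/200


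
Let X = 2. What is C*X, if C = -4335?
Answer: -8670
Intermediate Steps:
C*X = -4335*2 = -8670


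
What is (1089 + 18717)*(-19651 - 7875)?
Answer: -545179956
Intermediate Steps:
(1089 + 18717)*(-19651 - 7875) = 19806*(-27526) = -545179956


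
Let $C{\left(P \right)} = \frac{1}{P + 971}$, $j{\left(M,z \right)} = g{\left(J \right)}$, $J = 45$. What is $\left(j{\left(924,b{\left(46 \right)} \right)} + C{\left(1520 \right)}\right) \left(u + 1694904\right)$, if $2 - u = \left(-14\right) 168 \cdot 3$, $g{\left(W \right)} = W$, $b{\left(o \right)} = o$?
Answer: $\frac{190783132352}{2491} \approx 7.6589 \cdot 10^{7}$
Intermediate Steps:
$j{\left(M,z \right)} = 45$
$C{\left(P \right)} = \frac{1}{971 + P}$
$u = 7058$ ($u = 2 - \left(-14\right) 168 \cdot 3 = 2 - \left(-2352\right) 3 = 2 - -7056 = 2 + 7056 = 7058$)
$\left(j{\left(924,b{\left(46 \right)} \right)} + C{\left(1520 \right)}\right) \left(u + 1694904\right) = \left(45 + \frac{1}{971 + 1520}\right) \left(7058 + 1694904\right) = \left(45 + \frac{1}{2491}\right) 1701962 = \frac{112096}{2491} \cdot 1701962 = \frac{190783132352}{2491}$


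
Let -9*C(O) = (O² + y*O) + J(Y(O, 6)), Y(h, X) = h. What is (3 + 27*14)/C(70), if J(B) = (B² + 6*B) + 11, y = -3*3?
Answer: -3429/9601 ≈ -0.35715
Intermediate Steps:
y = -9
J(B) = 11 + B² + 6*B
C(O) = -11/9 - 2*O²/9 + O/3 (C(O) = -((O² - 9*O) + (11 + O² + 6*O))/9 = -(11 - 3*O + 2*O²)/9 = -11/9 - 2*O²/9 + O/3)
(3 + 27*14)/C(70) = (3 + 27*14)/(-11/9 - 2/9*70² + (⅓)*70) = (3 + 378)/(-11/9 - 2/9*4900 + 70/3) = 381/(-11/9 - 9800/9 + 70/3) = 381/(-9601/9) = 381*(-9/9601) = -3429/9601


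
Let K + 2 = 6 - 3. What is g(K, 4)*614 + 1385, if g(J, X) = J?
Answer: 1999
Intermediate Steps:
K = 1 (K = -2 + (6 - 3) = -2 + 3 = 1)
g(K, 4)*614 + 1385 = 1*614 + 1385 = 614 + 1385 = 1999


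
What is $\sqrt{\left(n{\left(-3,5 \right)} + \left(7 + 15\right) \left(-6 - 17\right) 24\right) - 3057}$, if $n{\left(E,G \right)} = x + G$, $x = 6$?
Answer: $7 i \sqrt{310} \approx 123.25 i$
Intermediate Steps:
$n{\left(E,G \right)} = 6 + G$
$\sqrt{\left(n{\left(-3,5 \right)} + \left(7 + 15\right) \left(-6 - 17\right) 24\right) - 3057} = \sqrt{\left(\left(6 + 5\right) + \left(7 + 15\right) \left(-6 - 17\right) 24\right) - 3057} = \sqrt{\left(11 + 22 \left(-23\right) 24\right) - 3057} = \sqrt{\left(11 - 12144\right) - 3057} = \sqrt{-12133 - 3057} = \sqrt{-15190} = 7 i \sqrt{310}$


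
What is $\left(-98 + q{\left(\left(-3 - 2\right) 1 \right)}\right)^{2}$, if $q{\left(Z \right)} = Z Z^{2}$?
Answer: $49729$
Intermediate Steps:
$q{\left(Z \right)} = Z^{3}$
$\left(-98 + q{\left(\left(-3 - 2\right) 1 \right)}\right)^{2} = \left(-98 + \left(\left(-3 - 2\right) 1\right)^{3}\right)^{2} = \left(-98 + \left(\left(-5\right) 1\right)^{3}\right)^{2} = \left(-98 + \left(-5\right)^{3}\right)^{2} = \left(-98 - 125\right)^{2} = \left(-223\right)^{2} = 49729$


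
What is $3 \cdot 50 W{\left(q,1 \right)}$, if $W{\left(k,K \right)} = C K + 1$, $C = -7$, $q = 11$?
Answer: $-900$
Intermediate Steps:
$W{\left(k,K \right)} = 1 - 7 K$ ($W{\left(k,K \right)} = - 7 K + 1 = 1 - 7 K$)
$3 \cdot 50 W{\left(q,1 \right)} = 3 \cdot 50 \left(1 - 7\right) = 150 \left(1 - 7\right) = 150 \left(-6\right) = -900$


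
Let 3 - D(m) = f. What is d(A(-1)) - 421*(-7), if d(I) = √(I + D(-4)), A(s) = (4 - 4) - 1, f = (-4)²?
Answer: 2947 + I*√14 ≈ 2947.0 + 3.7417*I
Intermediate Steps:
f = 16
D(m) = -13 (D(m) = 3 - 1*16 = 3 - 16 = -13)
A(s) = -1 (A(s) = 0 - 1 = -1)
d(I) = √(-13 + I) (d(I) = √(I - 13) = √(-13 + I))
d(A(-1)) - 421*(-7) = √(-13 - 1) - 421*(-7) = √(-14) + 2947 = I*√14 + 2947 = 2947 + I*√14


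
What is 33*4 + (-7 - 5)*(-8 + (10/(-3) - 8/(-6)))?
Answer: 252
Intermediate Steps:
33*4 + (-7 - 5)*(-8 + (10/(-3) - 8/(-6))) = 132 - 12*(-8 + (10*(-⅓) - 8*(-⅙))) = 132 - 12*(-8 + (-10/3 + 4/3)) = 132 - 12*(-8 - 2) = 132 - 12*(-10) = 132 + 120 = 252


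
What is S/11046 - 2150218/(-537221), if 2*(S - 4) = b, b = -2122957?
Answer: -1092990168673/11868286332 ≈ -92.093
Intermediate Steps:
S = -2122949/2 (S = 4 + (½)*(-2122957) = 4 - 2122957/2 = -2122949/2 ≈ -1.0615e+6)
S/11046 - 2150218/(-537221) = -2122949/2/11046 - 2150218/(-537221) = -2122949/2*1/11046 - 2150218*(-1/537221) = -2122949/22092 + 2150218/537221 = -1092990168673/11868286332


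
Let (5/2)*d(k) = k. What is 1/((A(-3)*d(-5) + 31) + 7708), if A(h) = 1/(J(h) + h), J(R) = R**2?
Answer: 3/23216 ≈ 0.00012922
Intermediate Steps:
d(k) = 2*k/5
A(h) = 1/(h + h**2) (A(h) = 1/(h**2 + h) = 1/(h + h**2))
1/((A(-3)*d(-5) + 31) + 7708) = 1/(((1/((-3)*(1 - 3)))*((2/5)*(-5)) + 31) + 7708) = 1/((-1/3/(-2)*(-2) + 31) + 7708) = 1/((-1/3*(-1/2)*(-2) + 31) + 7708) = 1/(((1/6)*(-2) + 31) + 7708) = 1/((-1/3 + 31) + 7708) = 1/(92/3 + 7708) = 1/(23216/3) = 3/23216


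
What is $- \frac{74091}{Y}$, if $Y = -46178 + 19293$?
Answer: $\frac{74091}{26885} \approx 2.7558$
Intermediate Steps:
$Y = -26885$
$- \frac{74091}{Y} = - \frac{74091}{-26885} = \left(-74091\right) \left(- \frac{1}{26885}\right) = \frac{74091}{26885}$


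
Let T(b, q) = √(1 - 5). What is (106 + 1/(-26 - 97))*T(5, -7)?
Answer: 26074*I/123 ≈ 211.98*I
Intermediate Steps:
T(b, q) = 2*I (T(b, q) = √(-4) = 2*I)
(106 + 1/(-26 - 97))*T(5, -7) = (106 + 1/(-26 - 97))*(2*I) = (106 + 1/(-123))*(2*I) = (106 - 1/123)*(2*I) = 13037*(2*I)/123 = 26074*I/123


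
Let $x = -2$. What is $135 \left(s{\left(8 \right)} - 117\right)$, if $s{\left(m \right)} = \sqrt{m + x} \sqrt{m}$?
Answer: $-15795 + 540 \sqrt{3} \approx -14860.0$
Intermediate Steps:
$s{\left(m \right)} = \sqrt{m} \sqrt{-2 + m}$ ($s{\left(m \right)} = \sqrt{m - 2} \sqrt{m} = \sqrt{-2 + m} \sqrt{m} = \sqrt{m} \sqrt{-2 + m}$)
$135 \left(s{\left(8 \right)} - 117\right) = 135 \left(\sqrt{8} \sqrt{-2 + 8} - 117\right) = 135 \left(2 \sqrt{2} \sqrt{6} - 117\right) = 135 \left(4 \sqrt{3} - 117\right) = 135 \left(-117 + 4 \sqrt{3}\right) = -15795 + 540 \sqrt{3}$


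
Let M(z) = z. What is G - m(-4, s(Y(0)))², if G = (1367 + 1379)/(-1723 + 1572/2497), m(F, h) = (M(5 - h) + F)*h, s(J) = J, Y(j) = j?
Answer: -6856762/4300759 ≈ -1.5943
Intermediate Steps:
m(F, h) = h*(5 + F - h) (m(F, h) = ((5 - h) + F)*h = (5 + F - h)*h = h*(5 + F - h))
G = -6856762/4300759 (G = 2746/(-1723 + 1572*(1/2497)) = 2746/(-1723 + 1572/2497) = 2746/(-4300759/2497) = 2746*(-2497/4300759) = -6856762/4300759 ≈ -1.5943)
G - m(-4, s(Y(0)))² = -6856762/4300759 - (0*(5 - 4 - 1*0))² = -6856762/4300759 - (0*(5 - 4 + 0))² = -6856762/4300759 - (0*1)² = -6856762/4300759 - 1*0² = -6856762/4300759 - 1*0 = -6856762/4300759 + 0 = -6856762/4300759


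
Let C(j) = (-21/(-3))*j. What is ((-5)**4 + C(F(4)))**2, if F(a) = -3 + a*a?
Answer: 512656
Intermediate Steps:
F(a) = -3 + a**2
C(j) = 7*j (C(j) = (-21*(-1/3))*j = 7*j)
((-5)**4 + C(F(4)))**2 = ((-5)**4 + 7*(-3 + 4**2))**2 = (625 + 7*(-3 + 16))**2 = (625 + 7*13)**2 = (625 + 91)**2 = 716**2 = 512656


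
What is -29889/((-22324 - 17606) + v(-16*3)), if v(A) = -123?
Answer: 9963/13351 ≈ 0.74624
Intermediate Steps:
-29889/((-22324 - 17606) + v(-16*3)) = -29889/((-22324 - 17606) - 123) = -29889/(-39930 - 123) = -29889/(-40053) = -29889*(-1/40053) = 9963/13351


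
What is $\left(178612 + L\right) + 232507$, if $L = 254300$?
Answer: $665419$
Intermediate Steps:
$\left(178612 + L\right) + 232507 = \left(178612 + 254300\right) + 232507 = 432912 + 232507 = 665419$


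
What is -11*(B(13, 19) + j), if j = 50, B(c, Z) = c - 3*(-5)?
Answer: -858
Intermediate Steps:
B(c, Z) = 15 + c (B(c, Z) = c + 15 = 15 + c)
-11*(B(13, 19) + j) = -11*((15 + 13) + 50) = -11*(28 + 50) = -11*78 = -858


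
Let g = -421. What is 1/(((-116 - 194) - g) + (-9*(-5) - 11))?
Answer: 1/145 ≈ 0.0068966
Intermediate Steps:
1/(((-116 - 194) - g) + (-9*(-5) - 11)) = 1/(((-116 - 194) - 1*(-421)) + (-9*(-5) - 11)) = 1/((-310 + 421) + (45 - 11)) = 1/(111 + 34) = 1/145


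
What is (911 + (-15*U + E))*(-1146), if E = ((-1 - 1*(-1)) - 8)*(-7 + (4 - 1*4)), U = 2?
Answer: -1073802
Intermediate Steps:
E = 56 (E = ((-1 + 1) - 8)*(-7 + (4 - 4)) = (0 - 8)*(-7 + 0) = -8*(-7) = 56)
(911 + (-15*U + E))*(-1146) = (911 + (-15*2 + 56))*(-1146) = (911 + (-30 + 56))*(-1146) = (911 + 26)*(-1146) = 937*(-1146) = -1073802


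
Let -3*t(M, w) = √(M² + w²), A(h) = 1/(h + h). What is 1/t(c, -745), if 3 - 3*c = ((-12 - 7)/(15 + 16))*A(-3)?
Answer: -1674*√172815094621/172815094621 ≈ -0.0040268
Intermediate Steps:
A(h) = 1/(2*h)
c = 539/558 (c = 1 - (-12 - 7)/(15 + 16)*(½)/(-3)/3 = 1 - (-19/31)*(½)*(-⅓)/3 = 1 - (-19*1/31)*(-1)/(3*6) = 1 - (-19)*(-1)/(93*6) = 1 - ⅓*19/186 = 1 - 19/558 = 539/558 ≈ 0.96595)
t(M, w) = -√(M² + w²)/3
1/t(c, -745) = 1/(-√((539/558)² + (-745)²)/3) = 1/(-√(290521/311364 + 555025)/3) = 1/(-√172815094621/1674) = -1674*√172815094621/172815094621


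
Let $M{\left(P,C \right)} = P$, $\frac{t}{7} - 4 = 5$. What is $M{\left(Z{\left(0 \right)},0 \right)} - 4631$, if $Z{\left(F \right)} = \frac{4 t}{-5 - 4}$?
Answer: $-4659$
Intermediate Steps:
$t = 63$ ($t = 28 + 7 \cdot 5 = 28 + 35 = 63$)
$Z{\left(F \right)} = -28$ ($Z{\left(F \right)} = \frac{4 \cdot 63}{-5 - 4} = \frac{252}{-9} = 252 \left(- \frac{1}{9}\right) = -28$)
$M{\left(Z{\left(0 \right)},0 \right)} - 4631 = -28 - 4631 = -4659$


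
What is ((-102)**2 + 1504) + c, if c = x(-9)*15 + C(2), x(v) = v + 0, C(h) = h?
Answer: 11775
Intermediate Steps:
x(v) = v
c = -133 (c = -9*15 + 2 = -135 + 2 = -133)
((-102)**2 + 1504) + c = ((-102)**2 + 1504) - 133 = (10404 + 1504) - 133 = 11908 - 133 = 11775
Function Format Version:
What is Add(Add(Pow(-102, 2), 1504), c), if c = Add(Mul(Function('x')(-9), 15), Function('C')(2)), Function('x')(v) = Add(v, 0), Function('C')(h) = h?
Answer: 11775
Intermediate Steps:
Function('x')(v) = v
c = -133 (c = Add(Mul(-9, 15), 2) = Add(-135, 2) = -133)
Add(Add(Pow(-102, 2), 1504), c) = Add(Add(Pow(-102, 2), 1504), -133) = Add(Add(10404, 1504), -133) = Add(11908, -133) = 11775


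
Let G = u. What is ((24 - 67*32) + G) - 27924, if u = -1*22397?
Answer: -52441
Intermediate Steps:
u = -22397
G = -22397
((24 - 67*32) + G) - 27924 = ((24 - 67*32) - 22397) - 27924 = ((24 - 2144) - 22397) - 27924 = (-2120 - 22397) - 27924 = -24517 - 27924 = -52441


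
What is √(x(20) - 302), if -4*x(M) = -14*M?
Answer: 2*I*√58 ≈ 15.232*I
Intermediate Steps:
x(M) = 7*M/2 (x(M) = -(-7)*M/2 = 7*M/2)
√(x(20) - 302) = √((7/2)*20 - 302) = √(70 - 302) = √(-232) = 2*I*√58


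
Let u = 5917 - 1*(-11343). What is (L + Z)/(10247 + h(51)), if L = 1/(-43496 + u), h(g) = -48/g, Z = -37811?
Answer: -5621386583/1523288396 ≈ -3.6903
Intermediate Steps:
u = 17260 (u = 5917 + 11343 = 17260)
L = -1/26236 (L = 1/(-43496 + 17260) = 1/(-26236) = -1/26236 ≈ -3.8116e-5)
(L + Z)/(10247 + h(51)) = (-1/26236 - 37811)/(10247 - 48/51) = -992009397/(26236*(10247 - 48*1/51)) = -992009397/(26236*(10247 - 16/17)) = -992009397/(26236*174183/17) = -992009397/26236*17/174183 = -5621386583/1523288396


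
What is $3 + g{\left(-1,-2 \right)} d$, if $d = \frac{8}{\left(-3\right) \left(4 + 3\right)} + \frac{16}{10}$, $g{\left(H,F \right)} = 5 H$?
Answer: $- \frac{65}{21} \approx -3.0952$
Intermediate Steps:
$d = \frac{128}{105}$ ($d = \frac{8}{\left(-3\right) 7} + 16 \cdot \frac{1}{10} = \frac{8}{-21} + \frac{8}{5} = 8 \left(- \frac{1}{21}\right) + \frac{8}{5} = - \frac{8}{21} + \frac{8}{5} = \frac{128}{105} \approx 1.219$)
$3 + g{\left(-1,-2 \right)} d = 3 + 5 \left(-1\right) \frac{128}{105} = 3 - \frac{128}{21} = - \frac{65}{21}$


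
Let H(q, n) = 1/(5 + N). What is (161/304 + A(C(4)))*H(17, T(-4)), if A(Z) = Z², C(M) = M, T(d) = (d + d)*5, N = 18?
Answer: 5025/6992 ≈ 0.71868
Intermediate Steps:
T(d) = 10*d (T(d) = (2*d)*5 = 10*d)
H(q, n) = 1/23 (H(q, n) = 1/(5 + 18) = 1/23)
(161/304 + A(C(4)))*H(17, T(-4)) = (161/304 + 4²)*(1/23) = (161*(1/304) + 16)*(1/23) = (161/304 + 16)*(1/23) = (5025/304)*(1/23) = 5025/6992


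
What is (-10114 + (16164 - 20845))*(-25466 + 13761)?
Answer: 173175475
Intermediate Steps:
(-10114 + (16164 - 20845))*(-25466 + 13761) = (-10114 - 4681)*(-11705) = -14795*(-11705) = 173175475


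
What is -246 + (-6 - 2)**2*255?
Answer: 16074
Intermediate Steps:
-246 + (-6 - 2)**2*255 = -246 + (-8)**2*255 = -246 + 64*255 = -246 + 16320 = 16074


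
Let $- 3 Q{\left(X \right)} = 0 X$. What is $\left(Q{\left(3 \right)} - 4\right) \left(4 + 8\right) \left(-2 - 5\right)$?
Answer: $336$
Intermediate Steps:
$Q{\left(X \right)} = 0$ ($Q{\left(X \right)} = - \frac{0 X}{3} = \left(- \frac{1}{3}\right) 0 = 0$)
$\left(Q{\left(3 \right)} - 4\right) \left(4 + 8\right) \left(-2 - 5\right) = \left(0 - 4\right) \left(4 + 8\right) \left(-2 - 5\right) = - 4 \cdot 12 \left(-7\right) = \left(-4\right) \left(-84\right) = 336$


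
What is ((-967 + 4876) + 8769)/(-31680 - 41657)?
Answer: -12678/73337 ≈ -0.17287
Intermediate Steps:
((-967 + 4876) + 8769)/(-31680 - 41657) = (3909 + 8769)/(-73337) = 12678*(-1/73337) = -12678/73337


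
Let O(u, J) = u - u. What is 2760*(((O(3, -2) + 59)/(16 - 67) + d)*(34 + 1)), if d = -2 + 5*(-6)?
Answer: -54450200/17 ≈ -3.2030e+6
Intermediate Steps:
O(u, J) = 0
d = -32 (d = -2 - 30 = -32)
2760*(((O(3, -2) + 59)/(16 - 67) + d)*(34 + 1)) = 2760*(((0 + 59)/(16 - 67) - 32)*(34 + 1)) = 2760*((59/(-51) - 32)*35) = 2760*((59*(-1/51) - 32)*35) = 2760*((-59/51 - 32)*35) = 2760*(-1691/51*35) = 2760*(-59185/51) = -54450200/17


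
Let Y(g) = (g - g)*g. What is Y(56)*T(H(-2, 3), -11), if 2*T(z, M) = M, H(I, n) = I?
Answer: 0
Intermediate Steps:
Y(g) = 0 (Y(g) = 0*g = 0)
T(z, M) = M/2
Y(56)*T(H(-2, 3), -11) = 0*((½)*(-11)) = 0*(-11/2) = 0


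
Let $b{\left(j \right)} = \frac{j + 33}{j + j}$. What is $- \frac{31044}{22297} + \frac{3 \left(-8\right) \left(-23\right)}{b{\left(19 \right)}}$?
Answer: $\frac{116521896}{289861} \approx 401.99$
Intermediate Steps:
$b{\left(j \right)} = \frac{33 + j}{2 j}$
$- \frac{31044}{22297} + \frac{3 \left(-8\right) \left(-23\right)}{b{\left(19 \right)}} = - \frac{31044}{22297} + \frac{3 \left(-8\right) \left(-23\right)}{\frac{1}{2} \cdot \frac{1}{19} \left(33 + 19\right)} = \left(-31044\right) \frac{1}{22297} + \frac{\left(-24\right) \left(-23\right)}{\frac{1}{2} \cdot \frac{1}{19} \cdot 52} = - \frac{31044}{22297} + \frac{552}{\frac{26}{19}} = - \frac{31044}{22297} + 552 \cdot \frac{19}{26} = - \frac{31044}{22297} + \frac{5244}{13} = \frac{116521896}{289861}$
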